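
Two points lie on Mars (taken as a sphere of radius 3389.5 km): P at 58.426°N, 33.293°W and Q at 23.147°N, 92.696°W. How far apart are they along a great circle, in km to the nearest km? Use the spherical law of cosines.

3227 km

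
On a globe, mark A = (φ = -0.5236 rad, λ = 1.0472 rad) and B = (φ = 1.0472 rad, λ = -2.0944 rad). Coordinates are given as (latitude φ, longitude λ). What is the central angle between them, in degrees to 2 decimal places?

150.00°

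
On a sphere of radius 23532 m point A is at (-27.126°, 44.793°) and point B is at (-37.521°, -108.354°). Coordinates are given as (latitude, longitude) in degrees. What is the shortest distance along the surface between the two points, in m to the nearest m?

In radians: φ₁ = -0.4734, φ₂ = -0.6549, Δλ = -153.147° = -2.6729 rad.
Haversine: a = sin²(Δφ/2) + cos φ₁ cos φ₂ sin²(Δλ/2) = 0.0082 + (0.8900)(0.7931)(0.9461) = 0.67604.
Central angle c = 2·arcsin(√a) = 1.93059 rad.
Distance = R·c = 23532 × 1.9306 ≈ 45431 m.

45431 m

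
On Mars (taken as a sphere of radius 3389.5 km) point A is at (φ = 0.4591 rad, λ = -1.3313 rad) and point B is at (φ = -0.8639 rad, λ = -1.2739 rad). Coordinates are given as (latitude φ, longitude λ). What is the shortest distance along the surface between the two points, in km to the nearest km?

4488 km

With latitudes φ₁ = 26.304°, φ₂ = -49.498° and longitude difference Δλ = 3.289°:
cos c = sin φ₁ sin φ₂ + cos φ₁ cos φ₂ cos Δλ = (0.4431)(-0.7604) + (0.8965)(0.6495)(0.9984) = 0.24431,
so c = arccos(0.24431) = 1.32399 rad.
Distance = R·c = 3389.5 × 1.3240 ≈ 4488 km.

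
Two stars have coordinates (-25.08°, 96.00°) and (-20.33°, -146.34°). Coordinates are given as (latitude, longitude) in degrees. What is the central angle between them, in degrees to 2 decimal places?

104.30°

Let φ₁ = -0.4377 rad, φ₂ = -0.3548 rad, and Δλ = 2.0536 rad.
cos c = sin φ₁ sin φ₂ + cos φ₁ cos φ₂ cos Δλ = (-0.4239)(-0.3474) + (0.9057)(0.9377)(-0.4642) = -0.24700,
so c = arccos(-0.24700) = 1.82037 rad.
So the angular separation is 104.30°.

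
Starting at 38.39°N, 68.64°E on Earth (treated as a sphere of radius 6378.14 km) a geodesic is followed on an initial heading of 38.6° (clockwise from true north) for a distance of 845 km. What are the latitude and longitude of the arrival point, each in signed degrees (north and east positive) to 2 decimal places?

44.15°, 75.23°

Angular distance δ = d/R = 845/6378.14 = 0.13248 rad; initial bearing θ = 0.6737 rad.
sin φ₂ = sin φ₁ cos δ + cos φ₁ sin δ cos θ = (0.6210)(0.9912) + (0.7838)(0.1321)(0.7815) = 0.6965, so φ₂ = 44.15°.
Δλ = atan2(sin θ sin δ cos φ₁, cos δ − sin φ₁ sin φ₂) = atan2(0.0646, 0.5587) = 6.595°.
λ₂ = 68.640° + 6.595° = 75.23°.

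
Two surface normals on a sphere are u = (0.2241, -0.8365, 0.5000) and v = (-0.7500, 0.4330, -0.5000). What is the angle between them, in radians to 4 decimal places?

u·v = -0.7803; |u| = 1.0000, |v| = 1.0000.
cos θ = (u·v)/(|u||v|) = -0.7803, so θ = 2.4659 rad.

2.4659 rad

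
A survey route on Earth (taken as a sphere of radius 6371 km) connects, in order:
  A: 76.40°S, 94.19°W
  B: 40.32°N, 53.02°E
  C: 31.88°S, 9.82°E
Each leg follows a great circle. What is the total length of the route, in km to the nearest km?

24879 km

Leg A→B: central angle 2.4649 rad, distance 15703.7 km.
Leg B→C: central angle 1.4402 rad, distance 9175.5 km.
Total: 15703.7 + 9175.5 ≈ 24879 km.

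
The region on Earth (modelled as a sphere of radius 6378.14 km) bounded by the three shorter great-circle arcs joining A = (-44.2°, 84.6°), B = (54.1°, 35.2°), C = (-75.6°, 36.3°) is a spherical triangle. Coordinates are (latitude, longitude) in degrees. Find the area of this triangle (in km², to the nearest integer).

Side lengths (central angles): a = 2.2637, b = 0.6537, c = 1.8662 rad; semiperimeter s = 2.3918.
By l'Huilier's theorem, tan(E/4) = √[tan(s/2) tan((s−a)/2) tan((s−b)/2) tan((s−c)/2)], giving spherical excess E = 0.8957 rad.
Area = E·R² = 0.8957 × (6378.14)² ≈ 36437990 km².

36437990 km²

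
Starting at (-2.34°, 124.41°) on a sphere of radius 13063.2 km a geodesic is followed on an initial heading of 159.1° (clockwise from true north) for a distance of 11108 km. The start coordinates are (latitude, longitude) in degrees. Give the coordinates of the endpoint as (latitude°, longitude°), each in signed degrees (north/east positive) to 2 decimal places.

-46.75°, 147.44°

Angular distance δ = d/R = 11108/13063.2 = 0.85033 rad; initial bearing θ = 2.7768 rad.
sin φ₂ = sin φ₁ cos δ + cos φ₁ sin δ cos θ = (-0.0408)(0.6597) + (0.9992)(0.7515)(-0.9342) = -0.7284, so φ₂ = -46.75°.
Δλ = atan2(sin θ sin δ cos φ₁, cos δ − sin φ₁ sin φ₂) = atan2(0.2679, 0.6300) = 23.034°.
λ₂ = 124.410° + 23.034° = 147.44°.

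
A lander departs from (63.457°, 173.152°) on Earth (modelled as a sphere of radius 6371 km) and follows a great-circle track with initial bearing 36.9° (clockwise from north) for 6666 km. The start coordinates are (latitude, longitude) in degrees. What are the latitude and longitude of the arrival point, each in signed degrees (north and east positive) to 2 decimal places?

49.23°, -59.58°

Angular distance δ = d/R = 6666/6371 = 1.04630 rad; initial bearing θ = 0.6440 rad.
sin φ₂ = sin φ₁ cos δ + cos φ₁ sin δ cos θ = (0.8946)(0.5008) + (0.4469)(0.8656)(0.7997) = 0.7573, so φ₂ = 49.23°.
Δλ = atan2(sin θ sin δ cos φ₁, cos δ − sin φ₁ sin φ₂) = atan2(0.2322, -0.1767) = 127.268°.
λ₂ = 173.152° + 127.268° = 300.42° → -59.58° after wrapping to (−180°, 180°].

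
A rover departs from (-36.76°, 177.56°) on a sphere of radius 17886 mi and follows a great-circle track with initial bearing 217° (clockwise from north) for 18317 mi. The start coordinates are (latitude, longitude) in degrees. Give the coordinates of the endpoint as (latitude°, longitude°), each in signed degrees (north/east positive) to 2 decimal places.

-59.06°, 88.47°

Angular distance δ = d/R = 18317/17886 = 1.02410 rad; initial bearing θ = 3.7874 rad.
sin φ₂ = sin φ₁ cos δ + cos φ₁ sin δ cos θ = (-0.5985)(0.5199) + (0.8011)(0.8542)(-0.7986) = -0.8577, so φ₂ = -59.06°.
Δλ = atan2(sin θ sin δ cos φ₁, cos δ − sin φ₁ sin φ₂) = atan2(-0.4119, 0.0066) = -89.086°.
λ₂ = 177.560° − 89.086° = 88.47°.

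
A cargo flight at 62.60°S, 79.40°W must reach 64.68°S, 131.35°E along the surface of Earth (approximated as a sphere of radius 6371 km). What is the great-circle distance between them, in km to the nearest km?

5638 km

With latitudes φ₁ = -62.600°, φ₂ = -64.680° and longitude difference Δλ = -149.250°:
Haversine: a = sin²(Δφ/2) + cos φ₁ cos φ₂ sin²(Δλ/2) = 0.0003 + (0.4602)(0.4277)(0.9297) = 0.18331.
Central angle c = 2·arcsin(√a) = 0.88488 rad.
Distance = R·c = 6371 × 0.8849 ≈ 5638 km.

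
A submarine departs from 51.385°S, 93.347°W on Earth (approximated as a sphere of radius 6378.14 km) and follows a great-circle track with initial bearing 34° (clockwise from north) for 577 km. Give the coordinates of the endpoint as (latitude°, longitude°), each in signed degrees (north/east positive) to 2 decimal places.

-47.01°, -89.10°

Angular distance δ = d/R = 577/6378.14 = 0.09047 rad; initial bearing θ = 0.5934 rad.
sin φ₂ = sin φ₁ cos δ + cos φ₁ sin δ cos θ = (-0.7814)(0.9959) + (0.6241)(0.0903)(0.8290) = -0.7314, so φ₂ = -47.01°.
Δλ = atan2(sin θ sin δ cos φ₁, cos δ − sin φ₁ sin φ₂) = atan2(0.0315, 0.4244) = 4.248°.
λ₂ = -93.347° + 4.248° = -89.10°.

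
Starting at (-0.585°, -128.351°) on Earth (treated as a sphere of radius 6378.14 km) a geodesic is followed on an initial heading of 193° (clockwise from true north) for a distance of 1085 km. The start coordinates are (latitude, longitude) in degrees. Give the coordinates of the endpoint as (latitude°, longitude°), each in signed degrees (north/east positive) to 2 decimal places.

Angular distance δ = d/R = 1085/6378.14 = 0.17011 rad; initial bearing θ = 3.3685 rad.
sin φ₂ = sin φ₁ cos δ + cos φ₁ sin δ cos θ = (-0.0102)(0.9856) + (0.9999)(0.1693)(-0.9744) = -0.1750, so φ₂ = -10.08°.
Δλ = atan2(sin θ sin δ cos φ₁, cos δ − sin φ₁ sin φ₂) = atan2(-0.0381, 0.9838) = -2.217°.
λ₂ = -128.351° − 2.217° = -130.57°.

-10.08°, -130.57°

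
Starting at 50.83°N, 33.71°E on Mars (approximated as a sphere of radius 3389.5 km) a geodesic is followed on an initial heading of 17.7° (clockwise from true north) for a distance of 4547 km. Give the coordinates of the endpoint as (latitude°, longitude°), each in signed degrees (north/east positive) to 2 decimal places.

49.66°, -173.51°

Angular distance δ = d/R = 4547/3389.5 = 1.34150 rad; initial bearing θ = 0.3089 rad.
sin φ₂ = sin φ₁ cos δ + cos φ₁ sin δ cos θ = (0.7753)(0.2273) + (0.6316)(0.9738)(0.9527) = 0.7622, so φ₂ = 49.66°.
Δλ = atan2(sin θ sin δ cos φ₁, cos δ − sin φ₁ sin φ₂) = atan2(0.1870, -0.3636) = 152.783°.
λ₂ = 33.710° + 152.783° = 186.49° → -173.51° after wrapping to (−180°, 180°].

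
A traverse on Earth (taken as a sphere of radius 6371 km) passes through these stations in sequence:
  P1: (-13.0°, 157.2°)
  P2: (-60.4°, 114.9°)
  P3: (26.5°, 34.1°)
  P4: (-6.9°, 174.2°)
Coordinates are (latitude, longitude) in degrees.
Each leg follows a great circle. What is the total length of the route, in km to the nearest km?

33620 km

Leg P1→P2: central angle 0.9866 rad, distance 6285.4 km.
Leg P2→P3: central angle 1.8937 rad, distance 12064.6 km.
Leg P3→P4: central angle 2.3968 rad, distance 15269.7 km.
Total: 6285.4 + 12064.6 + 15269.7 ≈ 33620 km.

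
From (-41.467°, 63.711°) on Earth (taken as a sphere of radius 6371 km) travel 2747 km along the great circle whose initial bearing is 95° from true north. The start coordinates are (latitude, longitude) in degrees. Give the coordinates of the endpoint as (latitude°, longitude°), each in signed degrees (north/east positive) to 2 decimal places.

-38.97°, 96.09°

Angular distance δ = d/R = 2747/6371 = 0.43117 rad; initial bearing θ = 1.6581 rad.
sin φ₂ = sin φ₁ cos δ + cos φ₁ sin δ cos θ = (-0.6622)(0.9085) + (0.7493)(0.4179)(-0.0872) = -0.6289, so φ₂ = -38.97°.
Δλ = atan2(sin θ sin δ cos φ₁, cos δ − sin φ₁ sin φ₂) = atan2(0.3120, 0.4920) = 32.377°.
λ₂ = 63.711° + 32.377° = 96.09°.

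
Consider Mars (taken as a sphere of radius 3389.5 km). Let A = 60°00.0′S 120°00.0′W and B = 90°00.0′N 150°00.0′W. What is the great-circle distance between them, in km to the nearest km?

8874 km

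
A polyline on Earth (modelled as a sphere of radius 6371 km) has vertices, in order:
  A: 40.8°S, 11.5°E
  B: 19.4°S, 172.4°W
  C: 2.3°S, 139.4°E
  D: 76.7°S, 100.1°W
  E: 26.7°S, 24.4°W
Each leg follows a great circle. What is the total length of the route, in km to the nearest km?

36141 km

Leg A→B: central angle 2.0890 rad, distance 13309.0 km.
Leg B→C: central angle 0.8743 rad, distance 5570.3 km.
Leg C→D: central angle 1.6485 rad, distance 10502.5 km.
Leg D→E: central angle 1.0610 rad, distance 6759.4 km.
Total: 13309.0 + 5570.3 + 10502.5 + 6759.4 ≈ 36141 km.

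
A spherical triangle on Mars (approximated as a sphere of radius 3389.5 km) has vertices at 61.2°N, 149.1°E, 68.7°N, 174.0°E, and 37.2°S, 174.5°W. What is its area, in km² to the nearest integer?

3191961 km²

Side lengths (central angles): a = 1.8543, b = 1.7936, c = 0.2233 rad; semiperimeter s = 1.9356.
By l'Huilier's theorem, tan(E/4) = √[tan(s/2) tan((s−a)/2) tan((s−b)/2) tan((s−c)/2)], giving spherical excess E = 0.2778 rad.
Area = E·R² = 0.2778 × (3389.5)² ≈ 3191961 km².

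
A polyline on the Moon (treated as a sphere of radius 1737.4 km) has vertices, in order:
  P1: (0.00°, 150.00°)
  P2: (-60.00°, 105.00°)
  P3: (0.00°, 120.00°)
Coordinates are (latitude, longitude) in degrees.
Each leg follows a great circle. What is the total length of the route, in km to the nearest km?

Leg P1→P2: central angle 1.2094 rad, distance 2101.3 km.
Leg P2→P3: central angle 1.0668 rad, distance 1853.4 km.
Total: 2101.3 + 1853.4 ≈ 3955 km.

3955 km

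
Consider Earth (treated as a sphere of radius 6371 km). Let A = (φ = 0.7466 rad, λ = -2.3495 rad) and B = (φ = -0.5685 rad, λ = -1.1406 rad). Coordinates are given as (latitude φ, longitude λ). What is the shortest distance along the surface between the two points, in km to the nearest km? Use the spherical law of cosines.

10945 km

Let φ₁ = 0.7466 rad, φ₂ = -0.5685 rad, and Δλ = 1.2089 rad.
cos c = sin φ₁ sin φ₂ + cos φ₁ cos φ₂ cos Δλ = (0.6791)(-0.5384) + (0.7340)(0.8427)(0.3540) = -0.14663,
so c = arccos(-0.14663) = 1.71796 rad.
Distance = R·c = 6371 × 1.7180 ≈ 10945 km.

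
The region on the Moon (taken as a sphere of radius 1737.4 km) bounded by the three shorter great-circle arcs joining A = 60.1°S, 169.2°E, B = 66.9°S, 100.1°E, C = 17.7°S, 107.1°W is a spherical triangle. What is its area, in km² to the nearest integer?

Side lengths (central angles): a = 1.6236, b = 1.2496, c = 0.5213 rad; semiperimeter s = 1.6973.
By l'Huilier's theorem, tan(E/4) = √[tan(s/2) tan((s−a)/2) tan((s−b)/2) tan((s−c)/2)], giving spherical excess E = 0.3181 rad.
Area = E·R² = 0.3181 × (1737.4)² ≈ 960056 km².

960056 km²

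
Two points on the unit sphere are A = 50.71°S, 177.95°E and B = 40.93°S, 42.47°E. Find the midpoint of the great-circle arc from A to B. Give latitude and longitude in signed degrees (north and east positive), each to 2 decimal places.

-69.37°, 98.07°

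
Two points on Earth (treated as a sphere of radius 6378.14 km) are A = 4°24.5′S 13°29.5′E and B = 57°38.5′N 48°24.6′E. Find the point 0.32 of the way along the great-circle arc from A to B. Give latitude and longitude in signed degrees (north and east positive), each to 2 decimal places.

16.15°, 20.82°

Central angle δ = 1.1890 rad. Interpolating on the sphere with fraction f = 0.32:
P = [sin((1−f)δ)·A + sin(fδ)·B] / sin δ = 0.7794·A + 0.4002·B in Cartesian coordinates,
giving P = (0.8978, 0.3415, 0.2781), i.e. latitude 16.15°, longitude 20.82°.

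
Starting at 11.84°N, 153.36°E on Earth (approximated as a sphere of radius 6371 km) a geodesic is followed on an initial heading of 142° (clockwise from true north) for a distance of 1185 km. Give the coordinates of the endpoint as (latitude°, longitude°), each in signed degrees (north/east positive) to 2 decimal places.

Angular distance δ = d/R = 1185/6371 = 0.18600 rad; initial bearing θ = 2.4784 rad.
sin φ₂ = sin φ₁ cos δ + cos φ₁ sin δ cos θ = (0.2052)(0.9828) + (0.9787)(0.1849)(-0.7880) = 0.0590, so φ₂ = 3.38°.
Δλ = atan2(sin θ sin δ cos φ₁, cos δ − sin φ₁ sin φ₂) = atan2(0.1114, 0.9706) = 6.549°.
λ₂ = 153.360° + 6.549° = 159.91°.

3.38°, 159.91°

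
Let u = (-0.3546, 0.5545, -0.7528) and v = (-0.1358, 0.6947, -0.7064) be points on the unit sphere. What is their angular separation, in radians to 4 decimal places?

u·v = 0.9651; |u| = 1.0000, |v| = 1.0000.
cos θ = (u·v)/(|u||v|) = 0.9652, so θ = 0.2647 rad.

0.2647 rad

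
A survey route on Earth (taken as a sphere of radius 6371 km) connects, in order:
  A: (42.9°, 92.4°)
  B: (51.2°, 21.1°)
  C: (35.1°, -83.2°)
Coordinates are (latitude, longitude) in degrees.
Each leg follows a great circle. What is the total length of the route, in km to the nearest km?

Leg A→B: central angle 0.8262 rad, distance 5263.7 km.
Leg B→C: central angle 1.2435 rad, distance 7922.2 km.
Total: 5263.7 + 7922.2 ≈ 13186 km.

13186 km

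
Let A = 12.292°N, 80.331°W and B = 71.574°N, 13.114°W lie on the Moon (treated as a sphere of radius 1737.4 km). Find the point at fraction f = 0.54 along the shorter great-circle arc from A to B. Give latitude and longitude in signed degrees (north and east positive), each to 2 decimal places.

48.16°, -63.65°

The central angle between A and B is δ = 1.2434 rad.
With f = 0.54, the slerp weights are sin((1−f)δ)/sin δ = 0.5717 and sin(fδ)/sin δ = 0.6570.
Weighted sum of the unit vectors: (0.5717)·(0.1641,-0.9632,0.2129) + (0.6570)·(0.3078,-0.0717,0.9487) = (0.2961, -0.5977, 0.7450).
Converting back: φ = atan2(z, √(x²+y²)) = 48.16°, λ = atan2(y, x) = -63.65°.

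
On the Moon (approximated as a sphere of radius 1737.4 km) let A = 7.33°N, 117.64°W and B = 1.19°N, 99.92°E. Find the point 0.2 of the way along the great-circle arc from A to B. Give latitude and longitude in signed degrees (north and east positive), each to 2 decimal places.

11.80°, -146.01°

The central angle between A and B is δ = 2.4709 rad.
With f = 0.2, the slerp weights are sin((1−f)δ)/sin δ = 1.4782 and sin(fδ)/sin δ = 0.7632.
Weighted sum of the unit vectors: (1.4782)·(-0.4601,-0.8786,0.1276) + (0.7632)·(-0.1722,0.9848,0.0208) = (-0.8116, -0.5472, 0.2045).
Converting back: φ = atan2(z, √(x²+y²)) = 11.80°, λ = atan2(y, x) = -146.01°.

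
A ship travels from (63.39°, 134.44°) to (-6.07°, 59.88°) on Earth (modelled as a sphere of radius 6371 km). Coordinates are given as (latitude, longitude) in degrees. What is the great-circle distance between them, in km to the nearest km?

Let φ₁ = 1.1064 rad, φ₂ = -0.1059 rad, and Δλ = -1.3013 rad.
cos c = sin φ₁ sin φ₂ + cos φ₁ cos φ₂ cos Δλ = (0.8941)(-0.1057) + (0.4479)(0.9944)(0.2662) = 0.02404,
so c = arccos(0.02404) = 1.54676 rad.
Distance = R·c = 6371 × 1.5468 ≈ 9854 km.

9854 km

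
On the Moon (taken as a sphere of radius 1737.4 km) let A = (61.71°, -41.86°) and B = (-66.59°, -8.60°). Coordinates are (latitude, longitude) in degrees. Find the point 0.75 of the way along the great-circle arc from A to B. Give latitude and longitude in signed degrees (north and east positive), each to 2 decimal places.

-34.84°, -21.60°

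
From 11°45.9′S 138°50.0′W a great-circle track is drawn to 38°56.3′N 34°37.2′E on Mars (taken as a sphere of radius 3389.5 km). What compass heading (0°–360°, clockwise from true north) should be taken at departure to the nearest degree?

With φ₁ = -0.2053, φ₂ = 0.6796, Δλ = 3.0273 rad, the forward-azimuth formula gives
θ = atan2( sin Δλ cos φ₂ , cos φ₁ sin φ₂ − sin φ₁ cos φ₂ cos Δλ ) = atan2(0.0887, 0.4577) = 10.97°.
So the initial bearing is 11°.

11°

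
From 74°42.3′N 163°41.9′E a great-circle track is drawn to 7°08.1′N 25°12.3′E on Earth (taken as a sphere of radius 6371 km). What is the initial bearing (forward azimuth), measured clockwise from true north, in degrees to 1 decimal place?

318.7°

With φ₁ = 1.3038, φ₂ = 0.1245, Δλ = -2.4172 rad, the forward-azimuth formula gives
θ = atan2( sin Δλ cos φ₂ , cos φ₁ sin φ₂ − sin φ₁ cos φ₂ cos Δλ ) = atan2(-0.6576, 0.7495) = -41.26°.
Adding 360° brings this into [0°, 360°): 318.7°.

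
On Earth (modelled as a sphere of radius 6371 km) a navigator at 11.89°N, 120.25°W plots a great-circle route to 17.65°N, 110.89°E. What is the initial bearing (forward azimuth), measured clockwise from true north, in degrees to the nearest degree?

300°

With φ₁ = 0.2075, φ₂ = 0.3081, Δλ = -2.2490 rad, the forward-azimuth formula gives
θ = atan2( sin Δλ cos φ₂ , cos φ₁ sin φ₂ − sin φ₁ cos φ₂ cos Δλ ) = atan2(-0.7420, 0.4199) = -60.50°.
Adding 360° brings this into [0°, 360°): 300°.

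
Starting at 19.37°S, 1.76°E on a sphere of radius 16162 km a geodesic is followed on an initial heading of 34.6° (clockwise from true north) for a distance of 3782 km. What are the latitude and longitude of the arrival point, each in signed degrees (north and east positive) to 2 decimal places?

Angular distance δ = d/R = 3782/16162 = 0.23401 rad; initial bearing θ = 0.6039 rad.
sin φ₂ = sin φ₁ cos δ + cos φ₁ sin δ cos θ = (-0.3317)(0.9727) + (0.9434)(0.2319)(0.8231) = -0.1426, so φ₂ = -8.20°.
Δλ = atan2(sin θ sin δ cos φ₁, cos δ − sin φ₁ sin φ₂) = atan2(0.1242, 0.9255) = 7.645°.
λ₂ = 1.760° + 7.645° = 9.40°.

-8.20°, 9.40°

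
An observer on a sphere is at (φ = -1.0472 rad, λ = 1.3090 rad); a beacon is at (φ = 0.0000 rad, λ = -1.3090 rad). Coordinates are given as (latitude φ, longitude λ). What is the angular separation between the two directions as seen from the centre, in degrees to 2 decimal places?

In radians: φ₁ = -1.0472, φ₂ = 0.0000, Δλ = -150.000° = -2.6180 rad.
cos c = sin φ₁ sin φ₂ + cos φ₁ cos φ₂ cos Δλ = (-0.8660)(0.0000) + (0.5000)(1.0000)(-0.8660) = -0.43301,
so c = arccos(-0.43301) = 2.01863 rad.
So the angular separation is 115.66°.

115.66°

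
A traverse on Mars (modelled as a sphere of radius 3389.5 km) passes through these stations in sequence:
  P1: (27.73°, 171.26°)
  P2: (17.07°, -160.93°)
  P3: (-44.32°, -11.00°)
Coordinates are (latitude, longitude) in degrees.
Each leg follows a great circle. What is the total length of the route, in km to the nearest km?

10092 km

Leg P1→P2: central angle 0.4843 rad, distance 1641.5 km.
Leg P2→P3: central angle 2.4931 rad, distance 8450.2 km.
Total: 1641.5 + 8450.2 ≈ 10092 km.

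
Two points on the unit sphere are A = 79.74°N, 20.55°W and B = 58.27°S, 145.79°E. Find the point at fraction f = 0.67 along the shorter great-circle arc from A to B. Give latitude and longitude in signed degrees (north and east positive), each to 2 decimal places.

-6.24°, 140.64°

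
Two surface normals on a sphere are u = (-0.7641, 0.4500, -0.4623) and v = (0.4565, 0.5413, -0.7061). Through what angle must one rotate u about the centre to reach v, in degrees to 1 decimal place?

77.2°

u·v = 0.2212; |u| = 1.0000, |v| = 1.0000.
cos θ = (u·v)/(|u||v|) = 0.2212, so θ = 77.2°.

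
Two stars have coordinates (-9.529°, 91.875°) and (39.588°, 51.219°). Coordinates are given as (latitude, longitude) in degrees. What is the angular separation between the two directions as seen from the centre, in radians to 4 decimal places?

1.0803 rad

With latitudes φ₁ = -9.529°, φ₂ = 39.588° and longitude difference Δλ = -40.656°:
cos c = sin φ₁ sin φ₂ + cos φ₁ cos φ₂ cos Δλ = (-0.1655)(0.6373) + (0.9862)(0.7706)(0.7586) = 0.47108,
so c = arccos(0.47108) = 1.08029 rad.
So the angular separation is 1.0803 rad.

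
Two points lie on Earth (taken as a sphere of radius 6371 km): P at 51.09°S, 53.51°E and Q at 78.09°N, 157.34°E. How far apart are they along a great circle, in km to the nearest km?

With latitudes φ₁ = -51.090°, φ₂ = 78.090° and longitude difference Δλ = 103.830°:
cos c = sin φ₁ sin φ₂ + cos φ₁ cos φ₂ cos Δλ = (-0.7781)(0.9785) + (0.6281)(0.2064)(-0.2390) = -0.79237,
so c = arccos(-0.79237) = 2.48548 rad.
Distance = R·c = 6371 × 2.4855 ≈ 15835 km.

15835 km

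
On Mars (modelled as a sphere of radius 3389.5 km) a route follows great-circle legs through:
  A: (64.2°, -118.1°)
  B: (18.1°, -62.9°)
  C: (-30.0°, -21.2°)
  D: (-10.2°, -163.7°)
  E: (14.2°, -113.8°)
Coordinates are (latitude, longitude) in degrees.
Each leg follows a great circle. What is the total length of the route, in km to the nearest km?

Leg A→B: central angle 1.0288 rad, distance 3487.3 km.
Leg B→C: central angle 1.0936 rad, distance 3706.8 km.
Leg C→D: central angle 2.1990 rad, distance 7453.4 km.
Leg D→E: central angle 0.9629 rad, distance 3263.8 km.
Total: 3487.3 + 3706.8 + 7453.4 + 3263.8 ≈ 17911 km.

17911 km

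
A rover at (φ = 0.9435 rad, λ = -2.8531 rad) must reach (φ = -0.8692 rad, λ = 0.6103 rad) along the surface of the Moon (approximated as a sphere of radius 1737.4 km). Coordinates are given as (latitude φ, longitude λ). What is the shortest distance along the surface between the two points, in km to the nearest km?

5091 km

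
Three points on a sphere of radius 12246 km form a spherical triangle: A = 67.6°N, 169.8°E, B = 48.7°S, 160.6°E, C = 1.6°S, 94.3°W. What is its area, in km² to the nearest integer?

Side lengths (central angles): a = 1.7223, b = 1.6358, c = 2.0334 rad; semiperimeter s = 2.6958.
By l'Huilier's theorem, tan(E/4) = √[tan(s/2) tan((s−a)/2) tan((s−b)/2) tan((s−c)/2)], giving spherical excess E = 2.4044 rad.
Area = E·R² = 2.4044 × (12246)² ≈ 360578516 km².

360578516 km²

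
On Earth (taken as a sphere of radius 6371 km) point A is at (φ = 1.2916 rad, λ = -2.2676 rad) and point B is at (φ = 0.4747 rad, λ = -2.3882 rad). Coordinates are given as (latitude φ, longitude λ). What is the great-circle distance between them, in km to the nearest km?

Let φ₁ = 1.2916 rad, φ₂ = 0.4747 rad, and Δλ = -0.1206 rad.
Haversine: a = sin²(Δφ/2) + cos φ₁ cos φ₂ sin²(Δλ/2) = 0.1578 + (0.2756)(0.8894)(0.0036) = 0.15865.
Central angle c = 2·arcsin(√a) = 0.81934 rad.
Distance = R·c = 6371 × 0.8193 ≈ 5220 km.

5220 km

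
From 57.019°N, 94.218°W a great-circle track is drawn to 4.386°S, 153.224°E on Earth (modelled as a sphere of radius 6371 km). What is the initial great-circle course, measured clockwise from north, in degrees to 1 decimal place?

286.9°

Δλ = -112.558° = -1.9645 rad.
y = sin Δλ · cos φ₂ = (-0.9235)(0.9971) = -0.9208
x = cos φ₁ sin φ₂ − sin φ₁ cos φ₂ cos Δλ = (0.5444)(-0.0765) − (0.8389)(0.9971)(-0.3836) = 0.2792
θ = atan2(y, x) = -73.13°; adding 360° gives 286.9°.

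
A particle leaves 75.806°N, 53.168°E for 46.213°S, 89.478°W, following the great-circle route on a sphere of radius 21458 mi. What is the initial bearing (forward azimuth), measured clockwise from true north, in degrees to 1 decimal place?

310.3°

With φ₁ = 1.3231, φ₂ = -0.8066, Δλ = -2.4896 rad, the forward-azimuth formula gives
θ = atan2( sin Δλ cos φ₂ , cos φ₁ sin φ₂ − sin φ₁ cos φ₂ cos Δλ ) = atan2(-0.4199, 0.3562) = -49.69°.
Adding 360° brings this into [0°, 360°): 310.3°.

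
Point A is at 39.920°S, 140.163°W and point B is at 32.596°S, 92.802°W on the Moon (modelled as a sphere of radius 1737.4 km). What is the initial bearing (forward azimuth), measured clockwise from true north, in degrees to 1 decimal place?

Δλ = 47.361° = 0.8266 rad.
y = sin Δλ · cos φ₂ = (0.7356)(0.8425) = 0.6198
x = cos φ₁ sin φ₂ − sin φ₁ cos φ₂ cos Δλ = (0.7669)(-0.5387) − (-0.6417)(0.8425)(0.6774) = -0.0469
θ = atan2(y, x) = 94.33°, so the bearing is 94.3°.

94.3°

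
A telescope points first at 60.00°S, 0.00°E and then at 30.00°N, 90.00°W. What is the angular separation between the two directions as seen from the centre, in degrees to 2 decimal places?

Let φ₁ = -1.0472 rad, φ₂ = 0.5236 rad, and Δλ = -1.5708 rad.
cos c = sin φ₁ sin φ₂ + cos φ₁ cos φ₂ cos Δλ = (-0.8660)(0.5000) + (0.5000)(0.8660)(0.0000) = -0.43301,
so c = arccos(-0.43301) = 2.01863 rad.
So the angular separation is 115.66°.

115.66°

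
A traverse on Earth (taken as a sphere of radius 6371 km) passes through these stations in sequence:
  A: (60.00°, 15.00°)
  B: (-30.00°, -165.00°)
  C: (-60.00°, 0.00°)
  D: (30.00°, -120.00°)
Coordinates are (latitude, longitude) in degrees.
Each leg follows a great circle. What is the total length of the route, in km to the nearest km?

41104 km

Leg A→B: central angle 2.6180 rad, distance 16679.2 km.
Leg B→C: central angle 1.5560 rad, distance 9913.5 km.
Leg C→D: central angle 2.2777 rad, distance 14511.5 km.
Total: 16679.2 + 9913.5 + 14511.5 ≈ 41104 km.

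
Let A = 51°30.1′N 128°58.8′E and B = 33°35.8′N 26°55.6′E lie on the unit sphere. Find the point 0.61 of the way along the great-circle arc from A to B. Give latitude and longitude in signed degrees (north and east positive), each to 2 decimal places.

51.84°, 55.90°

Central angle δ = 1.2400 rad. Interpolating on the sphere with fraction f = 0.61:
P = [sin((1−f)δ)·A + sin(fδ)·B] / sin δ = 0.4916·A + 0.7257·B in Cartesian coordinates,
giving P = (0.3464, 0.5116, 0.7863), i.e. latitude 51.84°, longitude 55.90°.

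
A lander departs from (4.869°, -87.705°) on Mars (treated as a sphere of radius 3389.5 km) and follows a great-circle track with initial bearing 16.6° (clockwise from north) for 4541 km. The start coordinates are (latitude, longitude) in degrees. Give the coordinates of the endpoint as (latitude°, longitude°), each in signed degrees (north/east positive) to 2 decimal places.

71.61°, -25.89°

Angular distance δ = d/R = 4541/3389.5 = 1.33973 rad; initial bearing θ = 0.2897 rad.
sin φ₂ = sin φ₁ cos δ + cos φ₁ sin δ cos θ = (0.0849)(0.2290) + (0.9964)(0.9734)(0.9583) = 0.9489, so φ₂ = 71.61°.
Δλ = atan2(sin θ sin δ cos φ₁, cos δ − sin φ₁ sin φ₂) = atan2(0.2771, 0.1485) = 61.816°.
λ₂ = -87.705° + 61.816° = -25.89°.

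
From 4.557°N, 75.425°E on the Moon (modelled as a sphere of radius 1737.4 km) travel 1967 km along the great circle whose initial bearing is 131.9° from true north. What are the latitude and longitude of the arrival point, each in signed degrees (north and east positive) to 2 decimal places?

-34.68°, 130.45°

Angular distance δ = d/R = 1967/1737.4 = 1.13215 rad; initial bearing θ = 2.3021 rad.
sin φ₂ = sin φ₁ cos δ + cos φ₁ sin δ cos θ = (0.0795)(0.4247) + (0.9968)(0.9053)(-0.6678) = -0.5690, so φ₂ = -34.68°.
Δλ = atan2(sin θ sin δ cos φ₁, cos δ − sin φ₁ sin φ₂) = atan2(0.6717, 0.4699) = 55.024°.
λ₂ = 75.425° + 55.024° = 130.45°.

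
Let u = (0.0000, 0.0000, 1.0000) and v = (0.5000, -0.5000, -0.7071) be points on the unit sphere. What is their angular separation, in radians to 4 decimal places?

2.3562 rad

u·v = -0.7071; |u| = 1.0000, |v| = 1.0000.
cos θ = (u·v)/(|u||v|) = -0.7071, so θ = 2.3562 rad.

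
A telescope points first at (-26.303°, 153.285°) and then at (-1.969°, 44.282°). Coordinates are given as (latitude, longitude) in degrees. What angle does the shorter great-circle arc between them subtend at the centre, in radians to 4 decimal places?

In radians: φ₁ = -0.4591, φ₂ = -0.0344, Δλ = -109.003° = -1.9025 rad.
cos c = sin φ₁ sin φ₂ + cos φ₁ cos φ₂ cos Δλ = (-0.4431)(-0.0344) + (0.8965)(0.9994)(-0.3256) = -0.27651,
so c = arccos(-0.27651) = 1.85095 rad.
So the angular separation is 1.8510 rad.

1.8510 rad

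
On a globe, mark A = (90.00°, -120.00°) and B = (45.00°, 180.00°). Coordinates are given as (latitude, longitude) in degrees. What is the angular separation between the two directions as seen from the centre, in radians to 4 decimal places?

In radians: φ₁ = 1.5708, φ₂ = 0.7854, Δλ = -60.000° = -1.0472 rad.
Haversine: a = sin²(Δφ/2) + cos φ₁ cos φ₂ sin²(Δλ/2) = 0.1464 + (0.0000)(0.7071)(0.2500) = 0.14645.
Central angle c = 2·arcsin(√a) = 0.78540 rad.
So the angular separation is 0.7854 rad.

0.7854 rad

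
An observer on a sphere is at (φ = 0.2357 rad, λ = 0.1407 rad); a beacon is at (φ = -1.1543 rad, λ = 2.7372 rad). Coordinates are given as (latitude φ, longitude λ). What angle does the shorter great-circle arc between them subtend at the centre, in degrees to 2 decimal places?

Let φ₁ = 0.2357 rad, φ₂ = -1.1543 rad, and Δλ = 2.5965 rad.
cos c = sin φ₁ sin φ₂ + cos φ₁ cos φ₂ cos Δλ = (0.2335)(-0.9145) + (0.9724)(0.4046)(-0.8551) = -0.54993,
so c = arccos(-0.54993) = 2.15307 rad.
So the angular separation is 123.36°.

123.36°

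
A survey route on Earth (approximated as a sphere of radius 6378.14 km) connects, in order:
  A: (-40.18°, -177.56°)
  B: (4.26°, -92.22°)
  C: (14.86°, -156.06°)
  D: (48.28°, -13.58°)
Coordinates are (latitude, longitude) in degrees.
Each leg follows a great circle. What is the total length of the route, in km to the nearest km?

Leg A→B: central angle 1.5568 rad, distance 9929.6 km.
Leg B→C: central angle 1.1107 rad, distance 7084.4 km.
Leg C→D: central angle 1.8952 rad, distance 12087.9 km.
Total: 9929.6 + 7084.4 + 12087.9 ≈ 29102 km.

29102 km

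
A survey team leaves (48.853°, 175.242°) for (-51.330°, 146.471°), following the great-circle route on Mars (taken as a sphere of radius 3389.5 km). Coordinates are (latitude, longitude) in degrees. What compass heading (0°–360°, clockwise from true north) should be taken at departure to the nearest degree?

198°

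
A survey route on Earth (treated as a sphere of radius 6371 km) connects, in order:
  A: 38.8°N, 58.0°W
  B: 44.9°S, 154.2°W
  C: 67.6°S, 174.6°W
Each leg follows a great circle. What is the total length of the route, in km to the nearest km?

16148 km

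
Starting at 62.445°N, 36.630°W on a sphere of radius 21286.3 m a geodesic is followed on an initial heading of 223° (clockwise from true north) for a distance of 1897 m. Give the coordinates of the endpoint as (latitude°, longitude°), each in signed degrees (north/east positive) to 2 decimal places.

58.53°, -43.31°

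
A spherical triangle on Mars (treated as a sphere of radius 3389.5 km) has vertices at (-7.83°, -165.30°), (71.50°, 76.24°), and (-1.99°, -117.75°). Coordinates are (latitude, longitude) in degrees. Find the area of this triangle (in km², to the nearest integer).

Side lengths (central angles): a = 1.9184, b = 0.8326, c = 1.8535 rad; semiperimeter s = 2.3022.
By l'Huilier's theorem, tan(E/4) = √[tan(s/2) tan((s−a)/2) tan((s−b)/2) tan((s−c)/2)], giving spherical excess E = 1.1647 rad.
Area = E·R² = 1.1647 × (3389.5)² ≈ 13380558 km².

13380558 km²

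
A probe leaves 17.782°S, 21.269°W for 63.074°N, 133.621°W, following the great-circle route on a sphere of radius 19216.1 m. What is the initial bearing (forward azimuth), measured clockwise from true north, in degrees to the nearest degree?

With φ₁ = -0.3104, φ₂ = 1.1008, Δλ = -1.9609 rad, the forward-azimuth formula gives
θ = atan2( sin Δλ cos φ₂ , cos φ₁ sin φ₂ − sin φ₁ cos φ₂ cos Δλ ) = atan2(-0.4188, 0.7964) = -27.74°.
Adding 360° brings this into [0°, 360°): 332°.

332°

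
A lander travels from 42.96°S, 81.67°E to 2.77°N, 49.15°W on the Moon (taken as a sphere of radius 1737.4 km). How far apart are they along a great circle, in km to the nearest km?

3660 km

With latitudes φ₁ = -42.960°, φ₂ = 2.770° and longitude difference Δλ = -130.820°:
cos c = sin φ₁ sin φ₂ + cos φ₁ cos φ₂ cos Δλ = (-0.6815)(0.0483) + (0.7318)(0.9988)(-0.6537) = -0.51076,
so c = arccos(-0.51076) = 2.10687 rad.
Distance = R·c = 1737.4 × 2.1069 ≈ 3660 km.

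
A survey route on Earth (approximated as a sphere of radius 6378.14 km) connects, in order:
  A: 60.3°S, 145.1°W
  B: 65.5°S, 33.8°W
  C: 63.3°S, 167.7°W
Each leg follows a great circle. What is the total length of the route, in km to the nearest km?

Leg A→B: central angle 0.7730 rad, distance 4930.6 km.
Leg B→C: central angle 0.8179 rad, distance 5216.9 km.
Total: 4930.6 + 5216.9 ≈ 10147 km.

10147 km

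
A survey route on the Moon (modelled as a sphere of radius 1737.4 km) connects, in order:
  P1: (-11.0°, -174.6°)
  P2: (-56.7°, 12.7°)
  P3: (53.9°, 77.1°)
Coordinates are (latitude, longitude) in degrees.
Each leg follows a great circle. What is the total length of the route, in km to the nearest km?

Leg P1→P2: central angle 1.9553 rad, distance 3397.1 km.
Leg P2→P3: central angle 2.1360 rad, distance 3711.0 km.
Total: 3397.1 + 3711.0 ≈ 7108 km.

7108 km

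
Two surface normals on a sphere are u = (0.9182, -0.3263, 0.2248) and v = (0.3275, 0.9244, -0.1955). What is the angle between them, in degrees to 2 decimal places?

92.57°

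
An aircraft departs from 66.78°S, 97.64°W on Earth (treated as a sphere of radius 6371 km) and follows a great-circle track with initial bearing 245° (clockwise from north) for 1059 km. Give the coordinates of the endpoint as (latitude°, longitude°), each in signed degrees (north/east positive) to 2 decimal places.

-69.05°, -122.44°

Angular distance δ = d/R = 1059/6371 = 0.16622 rad; initial bearing θ = 4.2761 rad.
sin φ₂ = sin φ₁ cos δ + cos φ₁ sin δ cos θ = (-0.9190)(0.9862) + (0.3943)(0.1655)(-0.4226) = -0.9339, so φ₂ = -69.05°.
Δλ = atan2(sin θ sin δ cos φ₁, cos δ − sin φ₁ sin φ₂) = atan2(-0.0591, 0.1280) = -24.798°.
λ₂ = -97.640° − 24.798° = -122.44°.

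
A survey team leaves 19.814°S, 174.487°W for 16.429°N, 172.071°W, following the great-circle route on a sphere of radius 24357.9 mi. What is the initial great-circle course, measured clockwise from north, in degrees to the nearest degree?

With φ₁ = -0.3458, φ₂ = 0.2867, Δλ = 0.0422 rad, the forward-azimuth formula gives
θ = atan2( sin Δλ cos φ₂ , cos φ₁ sin φ₂ − sin φ₁ cos φ₂ cos Δλ ) = atan2(0.0404, 0.5909) = 3.91°.
So the initial bearing is 4°.

4°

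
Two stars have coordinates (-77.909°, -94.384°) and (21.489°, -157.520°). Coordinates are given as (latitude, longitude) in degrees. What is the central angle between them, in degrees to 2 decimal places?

105.67°

In radians: φ₁ = -1.3598, φ₂ = 0.3751, Δλ = -63.136° = -1.1019 rad.
Haversine: a = sin²(Δφ/2) + cos φ₁ cos φ₂ sin²(Δλ/2) = 0.5816 + (0.2095)(0.9305)(0.2741) = 0.63506.
Central angle c = 2·arcsin(√a) = 1.84432 rad.
So the angular separation is 105.67°.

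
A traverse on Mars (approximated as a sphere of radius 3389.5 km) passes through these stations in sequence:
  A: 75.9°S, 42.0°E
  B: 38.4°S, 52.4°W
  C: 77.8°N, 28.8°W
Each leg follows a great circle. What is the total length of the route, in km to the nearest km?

10121 km

Leg A→B: central angle 0.9425 rad, distance 3194.5 km.
Leg B→C: central angle 2.0436 rad, distance 6926.7 km.
Total: 3194.5 + 6926.7 ≈ 10121 km.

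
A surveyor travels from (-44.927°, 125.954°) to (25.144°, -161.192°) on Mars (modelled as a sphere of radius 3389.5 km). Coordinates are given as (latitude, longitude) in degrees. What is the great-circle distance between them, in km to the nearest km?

With latitudes φ₁ = -44.927°, φ₂ = 25.144° and longitude difference Δλ = 72.854°:
Haversine: a = sin²(Δφ/2) + cos φ₁ cos φ₂ sin²(Δλ/2) = 0.3296 + (0.7080)(0.9052)(0.3526) = 0.55556.
Central angle c = 2·arcsin(√a) = 1.68214 rad.
Distance = R·c = 3389.5 × 1.6821 ≈ 5702 km.

5702 km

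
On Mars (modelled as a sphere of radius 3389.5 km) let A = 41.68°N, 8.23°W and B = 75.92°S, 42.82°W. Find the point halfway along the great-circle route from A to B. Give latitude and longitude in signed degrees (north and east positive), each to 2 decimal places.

-17.67°, -16.53°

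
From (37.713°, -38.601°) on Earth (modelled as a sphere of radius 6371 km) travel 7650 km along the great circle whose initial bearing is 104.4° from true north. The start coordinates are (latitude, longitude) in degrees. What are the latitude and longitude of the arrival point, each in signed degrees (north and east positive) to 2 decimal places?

Angular distance δ = d/R = 7650/6371 = 1.20075 rad; initial bearing θ = 1.8221 rad.
sin φ₂ = sin φ₁ cos δ + cos φ₁ sin δ cos θ = (0.6117)(0.3617) + (0.7911)(0.9323)(-0.2487) = 0.0378, so φ₂ = 2.17°.
Δλ = atan2(sin θ sin δ cos φ₁, cos δ − sin φ₁ sin φ₂) = atan2(0.7144, 0.3385) = 64.644°.
λ₂ = -38.601° + 64.644° = 26.04°.

2.17°, 26.04°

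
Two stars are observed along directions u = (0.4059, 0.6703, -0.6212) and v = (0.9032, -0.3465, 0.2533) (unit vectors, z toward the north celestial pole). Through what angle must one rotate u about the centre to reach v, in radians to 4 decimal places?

u·v = -0.0230; |u| = 1.0000, |v| = 1.0000.
cos θ = (u·v)/(|u||v|) = -0.0230, so θ = 1.5938 rad.

1.5938 rad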